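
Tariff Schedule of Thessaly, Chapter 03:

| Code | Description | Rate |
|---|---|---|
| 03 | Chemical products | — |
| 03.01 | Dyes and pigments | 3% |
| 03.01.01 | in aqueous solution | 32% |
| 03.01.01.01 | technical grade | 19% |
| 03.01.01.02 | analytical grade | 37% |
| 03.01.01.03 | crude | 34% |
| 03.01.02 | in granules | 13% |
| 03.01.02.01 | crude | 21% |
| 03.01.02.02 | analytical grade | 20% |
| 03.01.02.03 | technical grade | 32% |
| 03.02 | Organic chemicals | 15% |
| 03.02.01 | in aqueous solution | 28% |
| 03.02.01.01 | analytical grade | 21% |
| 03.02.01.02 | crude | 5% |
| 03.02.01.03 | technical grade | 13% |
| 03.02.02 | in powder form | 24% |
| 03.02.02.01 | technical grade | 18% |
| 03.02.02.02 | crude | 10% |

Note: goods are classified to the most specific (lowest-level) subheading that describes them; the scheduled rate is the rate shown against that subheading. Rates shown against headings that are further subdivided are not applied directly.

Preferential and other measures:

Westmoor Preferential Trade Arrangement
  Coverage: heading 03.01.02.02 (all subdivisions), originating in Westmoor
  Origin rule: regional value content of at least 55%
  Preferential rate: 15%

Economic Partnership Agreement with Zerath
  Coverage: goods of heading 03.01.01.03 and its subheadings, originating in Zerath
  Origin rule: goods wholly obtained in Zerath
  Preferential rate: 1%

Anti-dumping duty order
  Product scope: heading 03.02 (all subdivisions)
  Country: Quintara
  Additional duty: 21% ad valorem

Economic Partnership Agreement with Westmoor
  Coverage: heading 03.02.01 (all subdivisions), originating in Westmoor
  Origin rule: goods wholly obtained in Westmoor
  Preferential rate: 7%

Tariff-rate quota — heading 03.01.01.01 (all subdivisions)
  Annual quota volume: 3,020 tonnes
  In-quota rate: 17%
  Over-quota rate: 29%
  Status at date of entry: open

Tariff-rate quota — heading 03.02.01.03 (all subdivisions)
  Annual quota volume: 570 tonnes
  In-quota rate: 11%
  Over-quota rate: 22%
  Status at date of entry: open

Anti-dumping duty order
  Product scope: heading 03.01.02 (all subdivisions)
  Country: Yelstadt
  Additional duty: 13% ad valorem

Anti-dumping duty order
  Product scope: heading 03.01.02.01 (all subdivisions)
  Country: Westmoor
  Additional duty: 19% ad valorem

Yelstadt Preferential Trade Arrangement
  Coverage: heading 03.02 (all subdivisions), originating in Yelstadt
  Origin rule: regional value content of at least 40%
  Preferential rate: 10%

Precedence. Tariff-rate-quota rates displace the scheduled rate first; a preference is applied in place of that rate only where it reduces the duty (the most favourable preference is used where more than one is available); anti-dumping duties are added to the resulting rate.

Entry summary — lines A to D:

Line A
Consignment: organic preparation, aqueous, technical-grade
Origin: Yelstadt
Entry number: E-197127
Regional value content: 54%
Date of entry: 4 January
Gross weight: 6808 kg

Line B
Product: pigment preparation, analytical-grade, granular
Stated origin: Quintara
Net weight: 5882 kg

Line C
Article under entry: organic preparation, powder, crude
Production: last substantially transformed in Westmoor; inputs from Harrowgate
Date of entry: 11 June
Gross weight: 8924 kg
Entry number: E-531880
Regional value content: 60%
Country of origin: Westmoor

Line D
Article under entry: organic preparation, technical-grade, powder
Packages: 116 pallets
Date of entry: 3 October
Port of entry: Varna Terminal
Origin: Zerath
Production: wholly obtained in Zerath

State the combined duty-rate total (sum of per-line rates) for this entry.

58%

Line A: organic → 03.02; aqueous → 03.02.01; technical-grade → 03.02.01.03. Scheduled 13%. quota on 03.02.01.03 open → in-quota 11%; Yelstadt agreement on 03.02: RVC ≥ 40% → 10% available; preferential 10%. → 10%.
Line B: pigment → 03.01; granular → 03.01.02; analytical-grade → 03.01.02.02. Scheduled 20%. No special measure applies. → 20%.
Line C: organic → 03.02; powder → 03.02.02; crude → 03.02.02.02. Scheduled 10%. Westmoor agreement on 03.01.02.02: 03.02.02.02 not covered; Westmoor agreement on 03.02.01: 03.02.02.02 not covered. → 10%.
Line D: organic → 03.02; powder → 03.02.02; technical-grade → 03.02.02.01. Scheduled 18%. Zerath agreement on 03.01.01.03: 03.02.02.01 not covered. → 18%.
Sum: 10% + 20% + 10% + 18% = 58%.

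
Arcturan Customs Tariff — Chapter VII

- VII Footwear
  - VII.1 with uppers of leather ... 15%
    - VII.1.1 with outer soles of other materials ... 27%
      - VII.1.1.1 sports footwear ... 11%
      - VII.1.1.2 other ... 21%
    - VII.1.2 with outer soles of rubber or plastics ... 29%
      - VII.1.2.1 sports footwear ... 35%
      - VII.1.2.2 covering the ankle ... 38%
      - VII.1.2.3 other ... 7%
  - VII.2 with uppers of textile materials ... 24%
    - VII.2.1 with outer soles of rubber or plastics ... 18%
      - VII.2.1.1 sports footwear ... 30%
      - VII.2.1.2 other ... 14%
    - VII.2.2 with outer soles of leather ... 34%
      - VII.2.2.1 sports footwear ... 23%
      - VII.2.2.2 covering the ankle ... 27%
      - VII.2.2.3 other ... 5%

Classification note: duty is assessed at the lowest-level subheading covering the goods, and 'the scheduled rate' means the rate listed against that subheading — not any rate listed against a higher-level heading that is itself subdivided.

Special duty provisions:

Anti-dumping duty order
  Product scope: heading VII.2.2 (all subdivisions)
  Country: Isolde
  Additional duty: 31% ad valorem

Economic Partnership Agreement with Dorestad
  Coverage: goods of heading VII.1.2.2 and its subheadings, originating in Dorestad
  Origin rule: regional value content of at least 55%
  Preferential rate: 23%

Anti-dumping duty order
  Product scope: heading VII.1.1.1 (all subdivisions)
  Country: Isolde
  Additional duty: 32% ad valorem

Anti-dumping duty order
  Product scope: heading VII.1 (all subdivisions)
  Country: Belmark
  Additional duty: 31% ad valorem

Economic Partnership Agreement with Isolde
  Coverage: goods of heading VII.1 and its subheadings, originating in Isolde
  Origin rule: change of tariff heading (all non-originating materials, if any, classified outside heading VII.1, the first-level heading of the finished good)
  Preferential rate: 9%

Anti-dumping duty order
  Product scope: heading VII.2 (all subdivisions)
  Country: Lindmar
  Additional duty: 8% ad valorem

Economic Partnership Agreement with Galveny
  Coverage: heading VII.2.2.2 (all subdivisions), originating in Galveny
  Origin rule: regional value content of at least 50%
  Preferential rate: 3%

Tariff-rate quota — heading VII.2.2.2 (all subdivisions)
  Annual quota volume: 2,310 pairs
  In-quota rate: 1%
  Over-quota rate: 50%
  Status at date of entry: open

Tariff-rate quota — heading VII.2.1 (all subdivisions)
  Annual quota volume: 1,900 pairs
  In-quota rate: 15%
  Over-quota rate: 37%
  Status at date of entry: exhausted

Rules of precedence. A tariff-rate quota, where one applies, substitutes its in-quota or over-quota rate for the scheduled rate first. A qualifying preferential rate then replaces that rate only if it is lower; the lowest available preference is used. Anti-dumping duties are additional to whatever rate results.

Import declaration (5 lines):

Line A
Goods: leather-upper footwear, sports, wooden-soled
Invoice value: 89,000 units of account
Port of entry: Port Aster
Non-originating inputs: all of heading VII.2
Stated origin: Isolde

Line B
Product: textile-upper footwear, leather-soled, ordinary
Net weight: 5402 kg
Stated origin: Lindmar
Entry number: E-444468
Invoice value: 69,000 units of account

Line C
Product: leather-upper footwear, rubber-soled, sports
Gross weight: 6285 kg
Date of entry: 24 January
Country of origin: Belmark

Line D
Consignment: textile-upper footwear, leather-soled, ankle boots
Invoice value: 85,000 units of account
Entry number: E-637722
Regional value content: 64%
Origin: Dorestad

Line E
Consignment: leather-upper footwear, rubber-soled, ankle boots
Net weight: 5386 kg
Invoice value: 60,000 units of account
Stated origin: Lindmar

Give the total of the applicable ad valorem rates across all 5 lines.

159%

Line A: leather-upper → VII.1; wooden-soled → VII.1.1; sports → VII.1.1.1. Scheduled 11%. Isolde agreement on VII.1: CTH met → 9% available; preferential 9%; anti-dumping (Isolde, VII.1.1.1): +32%; total 9% + 32% = 41%. → 41%.
Line B: textile-upper → VII.2; leather-soled → VII.2.2; ordinary → VII.2.2.3. Scheduled 5%. anti-dumping (Lindmar, VII.2): +8%; total 5% + 8% = 13%. → 13%.
Line C: leather-upper → VII.1; rubber-soled → VII.1.2; sports → VII.1.2.1. Scheduled 35%. anti-dumping (Belmark, VII.1): +31%; total 35% + 31% = 66%. → 66%.
Line D: textile-upper → VII.2; leather-soled → VII.2.2; ankle boots → VII.2.2.2. Scheduled 27%. quota on VII.2.2.2 open → in-quota 1%; Dorestad agreement on VII.1.2.2: VII.2.2.2 not covered. → 1%.
Line E: leather-upper → VII.1; rubber-soled → VII.1.2; ankle boots → VII.1.2.2. Scheduled 38%. No special measure applies. → 38%.
Sum: 41% + 13% + 66% + 1% + 38% = 159%.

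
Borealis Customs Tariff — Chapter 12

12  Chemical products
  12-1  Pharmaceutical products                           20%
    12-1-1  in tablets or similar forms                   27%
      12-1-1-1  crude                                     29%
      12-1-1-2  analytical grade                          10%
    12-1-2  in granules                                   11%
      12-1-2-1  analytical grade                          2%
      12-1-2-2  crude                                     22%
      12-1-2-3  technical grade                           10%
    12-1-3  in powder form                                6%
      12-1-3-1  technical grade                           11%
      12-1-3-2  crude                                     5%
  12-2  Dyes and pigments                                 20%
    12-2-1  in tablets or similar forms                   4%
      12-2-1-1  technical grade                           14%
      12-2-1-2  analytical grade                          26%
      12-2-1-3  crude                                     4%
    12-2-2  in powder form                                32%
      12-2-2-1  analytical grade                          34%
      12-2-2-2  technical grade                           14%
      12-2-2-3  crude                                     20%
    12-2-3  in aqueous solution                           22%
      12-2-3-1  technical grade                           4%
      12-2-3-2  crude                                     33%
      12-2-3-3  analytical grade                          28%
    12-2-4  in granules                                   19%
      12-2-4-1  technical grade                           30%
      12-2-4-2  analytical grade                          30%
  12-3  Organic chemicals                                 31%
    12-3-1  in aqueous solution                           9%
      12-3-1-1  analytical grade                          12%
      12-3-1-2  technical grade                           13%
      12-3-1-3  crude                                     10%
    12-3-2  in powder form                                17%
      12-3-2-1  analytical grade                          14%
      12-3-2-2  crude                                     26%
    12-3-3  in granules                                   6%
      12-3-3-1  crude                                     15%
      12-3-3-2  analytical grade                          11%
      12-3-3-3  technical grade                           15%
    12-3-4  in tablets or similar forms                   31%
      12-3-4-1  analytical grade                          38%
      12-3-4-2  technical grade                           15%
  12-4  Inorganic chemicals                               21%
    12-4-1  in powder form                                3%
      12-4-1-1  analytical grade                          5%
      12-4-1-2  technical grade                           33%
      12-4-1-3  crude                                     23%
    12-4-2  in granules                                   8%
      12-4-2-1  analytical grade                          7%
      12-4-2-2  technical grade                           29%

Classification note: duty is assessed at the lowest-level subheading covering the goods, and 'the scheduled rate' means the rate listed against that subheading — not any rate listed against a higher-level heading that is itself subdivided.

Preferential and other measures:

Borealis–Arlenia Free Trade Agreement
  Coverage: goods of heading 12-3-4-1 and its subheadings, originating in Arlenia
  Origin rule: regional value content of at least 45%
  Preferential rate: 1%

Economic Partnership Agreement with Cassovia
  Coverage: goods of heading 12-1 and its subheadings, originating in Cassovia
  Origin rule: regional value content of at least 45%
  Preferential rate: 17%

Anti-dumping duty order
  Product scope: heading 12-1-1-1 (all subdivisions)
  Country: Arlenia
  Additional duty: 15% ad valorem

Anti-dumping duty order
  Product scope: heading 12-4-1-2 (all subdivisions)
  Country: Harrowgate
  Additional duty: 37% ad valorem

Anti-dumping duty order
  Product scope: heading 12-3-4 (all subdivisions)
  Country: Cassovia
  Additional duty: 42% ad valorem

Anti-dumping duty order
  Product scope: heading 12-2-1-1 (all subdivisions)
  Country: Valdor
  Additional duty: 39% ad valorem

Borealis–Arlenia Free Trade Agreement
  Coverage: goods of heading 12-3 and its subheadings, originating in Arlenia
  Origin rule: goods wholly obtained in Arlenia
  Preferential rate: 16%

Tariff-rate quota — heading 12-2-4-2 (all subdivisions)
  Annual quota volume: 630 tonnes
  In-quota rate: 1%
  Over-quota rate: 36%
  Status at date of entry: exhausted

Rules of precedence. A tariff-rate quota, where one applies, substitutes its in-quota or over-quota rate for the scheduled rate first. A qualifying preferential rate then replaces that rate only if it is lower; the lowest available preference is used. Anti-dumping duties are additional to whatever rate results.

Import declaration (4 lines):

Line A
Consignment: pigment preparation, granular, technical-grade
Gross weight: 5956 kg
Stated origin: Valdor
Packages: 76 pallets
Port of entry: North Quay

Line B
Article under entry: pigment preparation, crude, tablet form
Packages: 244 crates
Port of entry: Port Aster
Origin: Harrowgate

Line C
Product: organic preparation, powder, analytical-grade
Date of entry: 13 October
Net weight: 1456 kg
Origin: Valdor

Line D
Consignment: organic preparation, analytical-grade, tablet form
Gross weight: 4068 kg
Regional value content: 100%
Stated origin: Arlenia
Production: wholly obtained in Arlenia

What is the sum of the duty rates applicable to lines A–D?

Line A: pigment → 12-2; granular → 12-2-4; technical-grade → 12-2-4-1. Scheduled 30%. No special measure applies. → 30%.
Line B: pigment → 12-2; tablet form → 12-2-1; crude → 12-2-1-3. Scheduled 4%. No special measure applies. → 4%.
Line C: organic → 12-3; powder → 12-3-2; analytical-grade → 12-3-2-1. Scheduled 14%. No special measure applies. → 14%.
Line D: organic → 12-3; tablet form → 12-3-4; analytical-grade → 12-3-4-1. Scheduled 38%. Arlenia agreement on 12-3-4-1: RVC ≥ 45% → 1% available; Arlenia agreement on 12-3: wholly obtained → 16% available; preferential 1%. → 1%.
Sum: 30% + 4% + 14% + 1% = 49%.

49%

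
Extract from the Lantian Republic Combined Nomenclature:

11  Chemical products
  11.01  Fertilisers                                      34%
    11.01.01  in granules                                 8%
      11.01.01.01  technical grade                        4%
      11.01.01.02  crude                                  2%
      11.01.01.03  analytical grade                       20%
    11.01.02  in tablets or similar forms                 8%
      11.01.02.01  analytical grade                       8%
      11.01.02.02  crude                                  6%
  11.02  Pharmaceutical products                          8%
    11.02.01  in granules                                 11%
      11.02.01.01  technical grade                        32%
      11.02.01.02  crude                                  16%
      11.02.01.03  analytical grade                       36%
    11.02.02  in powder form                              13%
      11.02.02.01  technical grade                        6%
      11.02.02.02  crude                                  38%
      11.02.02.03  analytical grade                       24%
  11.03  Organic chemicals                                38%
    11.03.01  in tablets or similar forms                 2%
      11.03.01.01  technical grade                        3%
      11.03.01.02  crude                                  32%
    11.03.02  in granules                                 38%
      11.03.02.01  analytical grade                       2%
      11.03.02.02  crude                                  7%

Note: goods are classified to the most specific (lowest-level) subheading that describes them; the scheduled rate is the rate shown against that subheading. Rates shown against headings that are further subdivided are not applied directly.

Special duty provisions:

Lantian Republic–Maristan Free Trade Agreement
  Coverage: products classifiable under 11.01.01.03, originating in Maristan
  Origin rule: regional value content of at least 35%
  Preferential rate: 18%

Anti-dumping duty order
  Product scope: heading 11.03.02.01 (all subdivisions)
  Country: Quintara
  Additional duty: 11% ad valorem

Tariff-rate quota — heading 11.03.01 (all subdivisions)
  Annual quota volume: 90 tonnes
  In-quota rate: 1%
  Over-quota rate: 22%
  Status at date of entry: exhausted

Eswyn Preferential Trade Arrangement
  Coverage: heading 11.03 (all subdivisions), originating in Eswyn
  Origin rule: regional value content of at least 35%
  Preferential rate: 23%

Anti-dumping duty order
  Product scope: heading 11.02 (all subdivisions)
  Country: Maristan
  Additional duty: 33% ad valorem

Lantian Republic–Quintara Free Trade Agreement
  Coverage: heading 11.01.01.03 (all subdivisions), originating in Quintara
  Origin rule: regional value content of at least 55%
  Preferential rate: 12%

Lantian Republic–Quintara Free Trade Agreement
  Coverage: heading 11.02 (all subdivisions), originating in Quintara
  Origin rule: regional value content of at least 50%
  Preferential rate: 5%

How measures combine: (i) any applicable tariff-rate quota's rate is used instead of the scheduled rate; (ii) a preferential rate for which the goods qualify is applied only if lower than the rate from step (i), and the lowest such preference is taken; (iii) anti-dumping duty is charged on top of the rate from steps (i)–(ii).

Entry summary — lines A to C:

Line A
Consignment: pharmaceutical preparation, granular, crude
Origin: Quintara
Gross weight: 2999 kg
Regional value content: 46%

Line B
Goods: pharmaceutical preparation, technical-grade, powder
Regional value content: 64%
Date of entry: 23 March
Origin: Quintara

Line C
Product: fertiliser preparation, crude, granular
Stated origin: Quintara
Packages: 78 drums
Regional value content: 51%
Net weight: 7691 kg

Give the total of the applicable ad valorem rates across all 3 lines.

23%

Line A: pharmaceutical → 11.02; granular → 11.02.01; crude → 11.02.01.02. Scheduled 16%. Quintara agreement on 11.01.01.03: 11.02.01.02 not covered; Quintara agreement on 11.02: RVC < 50%. → 16%.
Line B: pharmaceutical → 11.02; powder → 11.02.02; technical-grade → 11.02.02.01. Scheduled 6%. Quintara agreement on 11.01.01.03: 11.02.02.01 not covered; Quintara agreement on 11.02: RVC ≥ 50% → 5% available; preferential 5%. → 5%.
Line C: fertiliser → 11.01; granular → 11.01.01; crude → 11.01.01.02. Scheduled 2%. Quintara agreement on 11.01.01.03: 11.01.01.02 not covered; Quintara agreement on 11.02: 11.01.01.02 not covered. → 2%.
Sum: 16% + 5% + 2% = 23%.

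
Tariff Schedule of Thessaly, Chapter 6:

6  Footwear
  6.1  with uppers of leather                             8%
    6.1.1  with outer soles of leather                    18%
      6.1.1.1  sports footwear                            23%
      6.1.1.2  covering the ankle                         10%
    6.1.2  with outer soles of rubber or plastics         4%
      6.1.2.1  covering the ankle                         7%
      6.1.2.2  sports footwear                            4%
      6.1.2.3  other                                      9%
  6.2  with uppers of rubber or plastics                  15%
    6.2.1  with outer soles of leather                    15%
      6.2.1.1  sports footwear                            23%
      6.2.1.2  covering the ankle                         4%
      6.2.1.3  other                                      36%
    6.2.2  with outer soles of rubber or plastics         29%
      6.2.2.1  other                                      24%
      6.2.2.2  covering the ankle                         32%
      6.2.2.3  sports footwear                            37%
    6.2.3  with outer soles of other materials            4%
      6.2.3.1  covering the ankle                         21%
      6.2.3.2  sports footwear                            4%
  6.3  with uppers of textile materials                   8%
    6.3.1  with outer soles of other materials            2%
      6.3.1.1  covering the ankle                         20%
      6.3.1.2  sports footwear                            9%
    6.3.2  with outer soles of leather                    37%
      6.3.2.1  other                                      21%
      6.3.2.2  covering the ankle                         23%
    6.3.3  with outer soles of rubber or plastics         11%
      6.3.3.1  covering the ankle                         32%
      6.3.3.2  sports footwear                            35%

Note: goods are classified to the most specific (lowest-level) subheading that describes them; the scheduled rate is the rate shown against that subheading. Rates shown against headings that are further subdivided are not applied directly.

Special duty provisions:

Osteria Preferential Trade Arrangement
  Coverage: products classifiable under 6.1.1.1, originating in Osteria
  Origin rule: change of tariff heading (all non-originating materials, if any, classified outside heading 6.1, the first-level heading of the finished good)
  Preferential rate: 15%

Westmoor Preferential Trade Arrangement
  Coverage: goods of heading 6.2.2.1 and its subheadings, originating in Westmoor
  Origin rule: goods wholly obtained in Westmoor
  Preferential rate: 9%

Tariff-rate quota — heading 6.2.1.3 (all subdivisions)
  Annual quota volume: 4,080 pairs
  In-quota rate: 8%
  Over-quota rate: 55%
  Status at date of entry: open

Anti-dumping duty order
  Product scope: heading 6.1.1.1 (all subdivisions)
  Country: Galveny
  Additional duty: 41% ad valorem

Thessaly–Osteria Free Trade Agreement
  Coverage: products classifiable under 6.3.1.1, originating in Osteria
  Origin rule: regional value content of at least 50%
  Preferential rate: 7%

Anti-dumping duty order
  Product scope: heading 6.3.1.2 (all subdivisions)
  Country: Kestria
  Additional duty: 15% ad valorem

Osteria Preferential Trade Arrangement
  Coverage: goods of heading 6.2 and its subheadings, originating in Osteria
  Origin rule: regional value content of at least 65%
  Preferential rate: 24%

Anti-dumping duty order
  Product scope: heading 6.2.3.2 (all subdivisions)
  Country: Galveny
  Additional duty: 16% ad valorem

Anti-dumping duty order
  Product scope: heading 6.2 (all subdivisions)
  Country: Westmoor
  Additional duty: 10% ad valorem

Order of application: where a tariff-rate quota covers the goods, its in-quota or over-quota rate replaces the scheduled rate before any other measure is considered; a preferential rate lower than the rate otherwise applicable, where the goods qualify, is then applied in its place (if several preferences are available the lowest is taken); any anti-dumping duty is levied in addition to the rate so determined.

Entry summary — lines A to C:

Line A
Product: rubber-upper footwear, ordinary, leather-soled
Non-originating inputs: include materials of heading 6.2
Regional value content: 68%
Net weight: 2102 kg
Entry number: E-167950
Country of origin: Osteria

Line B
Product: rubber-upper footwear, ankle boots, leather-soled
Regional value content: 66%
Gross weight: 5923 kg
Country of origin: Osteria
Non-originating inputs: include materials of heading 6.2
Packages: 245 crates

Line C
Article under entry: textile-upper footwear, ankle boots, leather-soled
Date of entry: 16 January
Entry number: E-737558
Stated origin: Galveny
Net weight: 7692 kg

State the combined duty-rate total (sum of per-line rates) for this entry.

Line A: rubber-upper → 6.2; leather-soled → 6.2.1; ordinary → 6.2.1.3. Scheduled 36%. quota on 6.2.1.3 open → in-quota 8%; Osteria agreement on 6.1.1.1: 6.2.1.3 not covered; Osteria agreement on 6.3.1.1: 6.2.1.3 not covered; Osteria agreement on 6.2: RVC ≥ 65% → 24% available; preference 24% not lower than 8% → no reduction. → 8%.
Line B: rubber-upper → 6.2; leather-soled → 6.2.1; ankle boots → 6.2.1.2. Scheduled 4%. Osteria agreement on 6.1.1.1: 6.2.1.2 not covered; Osteria agreement on 6.3.1.1: 6.2.1.2 not covered; Osteria agreement on 6.2: RVC ≥ 65% → 24% available; preference 24% not lower than 4% → no reduction. → 4%.
Line C: textile-upper → 6.3; leather-soled → 6.3.2; ankle boots → 6.3.2.2. Scheduled 23%. No special measure applies. → 23%.
Sum: 8% + 4% + 23% = 35%.

35%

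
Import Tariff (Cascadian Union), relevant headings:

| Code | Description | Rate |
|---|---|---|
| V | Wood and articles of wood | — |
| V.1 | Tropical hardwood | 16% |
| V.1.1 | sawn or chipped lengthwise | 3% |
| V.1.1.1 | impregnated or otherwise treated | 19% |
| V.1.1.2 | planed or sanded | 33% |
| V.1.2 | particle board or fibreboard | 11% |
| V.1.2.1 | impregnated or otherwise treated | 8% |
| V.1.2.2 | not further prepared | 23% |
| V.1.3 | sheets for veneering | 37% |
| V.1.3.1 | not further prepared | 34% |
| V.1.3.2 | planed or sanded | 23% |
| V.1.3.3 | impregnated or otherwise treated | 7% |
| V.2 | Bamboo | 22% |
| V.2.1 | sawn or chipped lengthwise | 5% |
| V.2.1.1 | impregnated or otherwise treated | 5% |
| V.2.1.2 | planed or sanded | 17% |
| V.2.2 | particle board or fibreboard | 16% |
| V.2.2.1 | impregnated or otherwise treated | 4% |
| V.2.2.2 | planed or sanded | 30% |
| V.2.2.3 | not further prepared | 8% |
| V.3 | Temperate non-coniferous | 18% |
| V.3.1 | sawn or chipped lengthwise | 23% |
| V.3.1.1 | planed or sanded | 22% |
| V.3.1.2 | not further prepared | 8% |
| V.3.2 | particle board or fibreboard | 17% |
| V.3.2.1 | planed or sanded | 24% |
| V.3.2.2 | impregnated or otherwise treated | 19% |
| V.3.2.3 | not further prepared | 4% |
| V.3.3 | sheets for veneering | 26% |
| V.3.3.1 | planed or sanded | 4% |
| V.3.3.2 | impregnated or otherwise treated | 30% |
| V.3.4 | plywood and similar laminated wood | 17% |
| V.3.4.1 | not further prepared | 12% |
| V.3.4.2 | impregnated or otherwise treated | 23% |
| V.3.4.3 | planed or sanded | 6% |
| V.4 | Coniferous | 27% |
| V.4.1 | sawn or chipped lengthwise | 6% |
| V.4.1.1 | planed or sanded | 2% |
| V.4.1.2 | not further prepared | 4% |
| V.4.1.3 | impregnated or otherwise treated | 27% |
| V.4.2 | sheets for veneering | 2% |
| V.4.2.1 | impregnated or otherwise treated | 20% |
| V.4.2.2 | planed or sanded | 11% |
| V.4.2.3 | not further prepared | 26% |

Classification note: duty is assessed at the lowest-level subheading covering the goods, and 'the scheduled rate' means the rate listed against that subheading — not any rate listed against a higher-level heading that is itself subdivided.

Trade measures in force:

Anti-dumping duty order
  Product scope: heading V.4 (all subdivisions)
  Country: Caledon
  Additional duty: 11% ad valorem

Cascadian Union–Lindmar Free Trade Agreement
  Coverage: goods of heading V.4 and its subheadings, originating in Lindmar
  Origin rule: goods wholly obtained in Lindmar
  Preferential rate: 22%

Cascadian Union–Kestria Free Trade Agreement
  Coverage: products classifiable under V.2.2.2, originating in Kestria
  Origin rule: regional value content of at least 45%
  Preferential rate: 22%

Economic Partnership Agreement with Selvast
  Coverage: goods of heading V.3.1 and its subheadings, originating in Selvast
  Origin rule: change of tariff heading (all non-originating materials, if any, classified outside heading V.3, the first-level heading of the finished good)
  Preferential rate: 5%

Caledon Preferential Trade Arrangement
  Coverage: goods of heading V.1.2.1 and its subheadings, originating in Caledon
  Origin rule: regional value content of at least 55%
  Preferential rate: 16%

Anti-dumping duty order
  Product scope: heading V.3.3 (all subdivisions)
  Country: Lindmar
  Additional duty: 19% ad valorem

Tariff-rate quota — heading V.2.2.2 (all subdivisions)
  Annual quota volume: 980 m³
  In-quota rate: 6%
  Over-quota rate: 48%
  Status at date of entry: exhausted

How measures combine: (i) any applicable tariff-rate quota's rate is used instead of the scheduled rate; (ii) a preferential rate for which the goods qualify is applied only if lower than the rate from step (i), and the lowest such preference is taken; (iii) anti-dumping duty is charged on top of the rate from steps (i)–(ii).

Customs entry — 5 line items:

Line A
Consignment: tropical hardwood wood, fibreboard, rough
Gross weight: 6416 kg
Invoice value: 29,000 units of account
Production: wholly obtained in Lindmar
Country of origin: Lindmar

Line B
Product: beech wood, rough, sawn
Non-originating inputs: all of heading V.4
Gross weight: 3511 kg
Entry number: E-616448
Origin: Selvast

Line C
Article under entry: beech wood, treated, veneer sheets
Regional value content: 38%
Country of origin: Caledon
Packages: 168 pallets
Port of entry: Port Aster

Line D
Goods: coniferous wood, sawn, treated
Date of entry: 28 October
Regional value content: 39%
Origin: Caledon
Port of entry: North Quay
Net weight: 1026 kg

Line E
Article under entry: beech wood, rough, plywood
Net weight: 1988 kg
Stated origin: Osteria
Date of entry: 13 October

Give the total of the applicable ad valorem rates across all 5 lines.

Line A: tropical hardwood → V.1; fibreboard → V.1.2; rough → V.1.2.2. Scheduled 23%. Lindmar agreement on V.4: V.1.2.2 not covered. → 23%.
Line B: beech → V.3; sawn → V.3.1; rough → V.3.1.2. Scheduled 8%. Selvast agreement on V.3.1: CTH met → 5% available; preferential 5%. → 5%.
Line C: beech → V.3; veneer sheets → V.3.3; treated → V.3.3.2. Scheduled 30%. Caledon agreement on V.1.2.1: V.3.3.2 not covered. → 30%.
Line D: coniferous → V.4; sawn → V.4.1; treated → V.4.1.3. Scheduled 27%. Caledon agreement on V.1.2.1: V.4.1.3 not covered; anti-dumping (Caledon, V.4): +11%; total 27% + 11% = 38%. → 38%.
Line E: beech → V.3; plywood → V.3.4; rough → V.3.4.1. Scheduled 12%. No special measure applies. → 12%.
Sum: 23% + 5% + 30% + 38% + 12% = 108%.

108%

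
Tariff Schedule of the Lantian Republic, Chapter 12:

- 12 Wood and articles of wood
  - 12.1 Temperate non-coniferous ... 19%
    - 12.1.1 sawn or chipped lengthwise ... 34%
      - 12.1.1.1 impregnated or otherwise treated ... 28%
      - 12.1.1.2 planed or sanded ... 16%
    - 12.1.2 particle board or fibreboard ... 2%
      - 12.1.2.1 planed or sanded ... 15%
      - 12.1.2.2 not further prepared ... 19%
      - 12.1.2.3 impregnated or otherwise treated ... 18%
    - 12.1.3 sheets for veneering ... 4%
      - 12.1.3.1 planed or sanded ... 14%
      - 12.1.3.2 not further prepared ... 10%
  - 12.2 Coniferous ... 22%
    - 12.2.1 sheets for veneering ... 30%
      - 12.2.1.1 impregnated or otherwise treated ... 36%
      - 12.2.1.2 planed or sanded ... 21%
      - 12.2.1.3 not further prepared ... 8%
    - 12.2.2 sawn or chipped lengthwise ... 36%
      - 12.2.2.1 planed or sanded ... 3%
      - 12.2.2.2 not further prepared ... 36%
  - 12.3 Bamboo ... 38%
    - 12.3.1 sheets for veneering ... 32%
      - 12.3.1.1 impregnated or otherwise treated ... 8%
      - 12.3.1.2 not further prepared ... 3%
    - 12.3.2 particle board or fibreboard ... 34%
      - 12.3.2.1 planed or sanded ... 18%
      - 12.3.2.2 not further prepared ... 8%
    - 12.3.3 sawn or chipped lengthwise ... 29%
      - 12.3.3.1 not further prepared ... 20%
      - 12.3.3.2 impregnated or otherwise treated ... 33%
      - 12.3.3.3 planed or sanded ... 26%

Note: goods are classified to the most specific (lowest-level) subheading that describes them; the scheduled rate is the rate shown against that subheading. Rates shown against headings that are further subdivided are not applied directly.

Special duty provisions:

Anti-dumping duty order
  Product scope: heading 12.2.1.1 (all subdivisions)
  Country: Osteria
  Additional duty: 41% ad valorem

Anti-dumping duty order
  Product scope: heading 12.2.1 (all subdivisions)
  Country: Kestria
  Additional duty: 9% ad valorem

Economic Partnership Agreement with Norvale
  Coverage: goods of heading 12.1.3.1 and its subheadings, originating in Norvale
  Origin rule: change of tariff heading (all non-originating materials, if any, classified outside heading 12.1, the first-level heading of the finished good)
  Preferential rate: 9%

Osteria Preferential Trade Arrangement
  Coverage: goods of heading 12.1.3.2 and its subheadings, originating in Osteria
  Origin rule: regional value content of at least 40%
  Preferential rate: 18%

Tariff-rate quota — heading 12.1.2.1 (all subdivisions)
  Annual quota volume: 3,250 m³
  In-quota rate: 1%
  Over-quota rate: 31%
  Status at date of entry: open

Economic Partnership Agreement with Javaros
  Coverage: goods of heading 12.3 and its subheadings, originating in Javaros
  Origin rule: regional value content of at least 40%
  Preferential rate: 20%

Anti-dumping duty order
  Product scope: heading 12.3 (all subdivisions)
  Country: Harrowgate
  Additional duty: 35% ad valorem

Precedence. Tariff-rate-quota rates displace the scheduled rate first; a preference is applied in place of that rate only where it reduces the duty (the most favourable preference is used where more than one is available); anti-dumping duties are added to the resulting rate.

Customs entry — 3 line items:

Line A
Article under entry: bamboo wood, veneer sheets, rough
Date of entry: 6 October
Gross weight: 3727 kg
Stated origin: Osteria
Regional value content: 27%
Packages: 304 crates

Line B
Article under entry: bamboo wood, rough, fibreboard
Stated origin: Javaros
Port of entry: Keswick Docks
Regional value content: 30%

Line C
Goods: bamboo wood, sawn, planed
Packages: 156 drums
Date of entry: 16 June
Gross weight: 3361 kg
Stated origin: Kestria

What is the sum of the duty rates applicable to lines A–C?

Line A: bamboo → 12.3; veneer sheets → 12.3.1; rough → 12.3.1.2. Scheduled 3%. Osteria agreement on 12.1.3.2: 12.3.1.2 not covered. → 3%.
Line B: bamboo → 12.3; fibreboard → 12.3.2; rough → 12.3.2.2. Scheduled 8%. Javaros agreement on 12.3: RVC < 40%. → 8%.
Line C: bamboo → 12.3; sawn → 12.3.3; planed → 12.3.3.3. Scheduled 26%. No special measure applies. → 26%.
Sum: 3% + 8% + 26% = 37%.

37%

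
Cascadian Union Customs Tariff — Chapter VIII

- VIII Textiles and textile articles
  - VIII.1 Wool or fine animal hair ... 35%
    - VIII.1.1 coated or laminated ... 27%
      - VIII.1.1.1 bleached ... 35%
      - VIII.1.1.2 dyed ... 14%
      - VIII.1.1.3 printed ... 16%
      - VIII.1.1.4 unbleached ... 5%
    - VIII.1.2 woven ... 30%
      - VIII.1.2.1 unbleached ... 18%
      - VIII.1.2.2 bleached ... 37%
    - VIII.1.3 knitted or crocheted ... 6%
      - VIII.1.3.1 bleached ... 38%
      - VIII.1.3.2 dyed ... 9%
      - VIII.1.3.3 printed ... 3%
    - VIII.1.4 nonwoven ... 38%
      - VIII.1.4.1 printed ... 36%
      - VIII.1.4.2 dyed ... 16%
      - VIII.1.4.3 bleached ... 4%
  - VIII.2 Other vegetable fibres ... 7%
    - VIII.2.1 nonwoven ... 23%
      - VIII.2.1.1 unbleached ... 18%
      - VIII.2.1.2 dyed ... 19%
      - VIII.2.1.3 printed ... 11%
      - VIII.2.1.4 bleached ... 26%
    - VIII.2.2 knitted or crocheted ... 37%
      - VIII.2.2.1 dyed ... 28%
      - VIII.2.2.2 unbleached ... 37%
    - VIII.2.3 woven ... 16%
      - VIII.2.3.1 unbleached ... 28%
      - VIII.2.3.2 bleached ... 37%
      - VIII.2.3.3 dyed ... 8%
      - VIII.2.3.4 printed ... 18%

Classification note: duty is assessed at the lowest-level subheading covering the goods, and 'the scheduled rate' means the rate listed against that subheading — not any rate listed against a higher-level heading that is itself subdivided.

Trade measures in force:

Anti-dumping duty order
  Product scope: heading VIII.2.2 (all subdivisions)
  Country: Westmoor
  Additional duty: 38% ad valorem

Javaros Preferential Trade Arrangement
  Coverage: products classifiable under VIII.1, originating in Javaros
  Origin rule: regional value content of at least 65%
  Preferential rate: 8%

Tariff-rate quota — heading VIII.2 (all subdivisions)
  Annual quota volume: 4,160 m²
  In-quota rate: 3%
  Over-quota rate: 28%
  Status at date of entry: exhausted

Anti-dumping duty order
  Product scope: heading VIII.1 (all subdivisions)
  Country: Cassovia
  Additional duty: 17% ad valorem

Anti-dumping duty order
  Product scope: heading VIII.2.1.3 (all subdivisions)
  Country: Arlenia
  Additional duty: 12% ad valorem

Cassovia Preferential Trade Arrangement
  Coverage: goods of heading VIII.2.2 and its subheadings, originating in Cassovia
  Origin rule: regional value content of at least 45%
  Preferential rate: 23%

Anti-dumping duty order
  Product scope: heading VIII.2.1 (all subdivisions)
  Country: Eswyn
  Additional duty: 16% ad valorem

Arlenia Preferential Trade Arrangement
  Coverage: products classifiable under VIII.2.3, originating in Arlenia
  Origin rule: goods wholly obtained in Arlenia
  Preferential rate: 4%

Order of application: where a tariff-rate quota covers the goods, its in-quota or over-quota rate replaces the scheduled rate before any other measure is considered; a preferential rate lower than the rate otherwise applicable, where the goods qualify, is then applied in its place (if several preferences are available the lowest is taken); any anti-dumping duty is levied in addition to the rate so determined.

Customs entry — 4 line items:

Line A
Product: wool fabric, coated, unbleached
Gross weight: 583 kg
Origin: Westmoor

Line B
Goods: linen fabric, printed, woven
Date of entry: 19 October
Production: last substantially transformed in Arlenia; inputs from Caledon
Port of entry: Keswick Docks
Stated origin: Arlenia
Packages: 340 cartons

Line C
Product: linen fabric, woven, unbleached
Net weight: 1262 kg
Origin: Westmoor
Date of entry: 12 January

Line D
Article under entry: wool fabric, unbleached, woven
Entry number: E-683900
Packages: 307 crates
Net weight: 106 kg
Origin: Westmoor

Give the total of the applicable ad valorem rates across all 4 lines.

Line A: wool → VIII.1; coated → VIII.1.1; unbleached → VIII.1.1.4. Scheduled 5%. No special measure applies. → 5%.
Line B: linen → VIII.2; woven → VIII.2.3; printed → VIII.2.3.4. Scheduled 18%. quota on VIII.2 exhausted → over-quota 28%; Arlenia agreement on VIII.2.3: not wholly obtained. → 28%.
Line C: linen → VIII.2; woven → VIII.2.3; unbleached → VIII.2.3.1. Scheduled 28%. quota on VIII.2 exhausted → over-quota 28%. → 28%.
Line D: wool → VIII.1; woven → VIII.1.2; unbleached → VIII.1.2.1. Scheduled 18%. No special measure applies. → 18%.
Sum: 5% + 28% + 28% + 18% = 79%.

79%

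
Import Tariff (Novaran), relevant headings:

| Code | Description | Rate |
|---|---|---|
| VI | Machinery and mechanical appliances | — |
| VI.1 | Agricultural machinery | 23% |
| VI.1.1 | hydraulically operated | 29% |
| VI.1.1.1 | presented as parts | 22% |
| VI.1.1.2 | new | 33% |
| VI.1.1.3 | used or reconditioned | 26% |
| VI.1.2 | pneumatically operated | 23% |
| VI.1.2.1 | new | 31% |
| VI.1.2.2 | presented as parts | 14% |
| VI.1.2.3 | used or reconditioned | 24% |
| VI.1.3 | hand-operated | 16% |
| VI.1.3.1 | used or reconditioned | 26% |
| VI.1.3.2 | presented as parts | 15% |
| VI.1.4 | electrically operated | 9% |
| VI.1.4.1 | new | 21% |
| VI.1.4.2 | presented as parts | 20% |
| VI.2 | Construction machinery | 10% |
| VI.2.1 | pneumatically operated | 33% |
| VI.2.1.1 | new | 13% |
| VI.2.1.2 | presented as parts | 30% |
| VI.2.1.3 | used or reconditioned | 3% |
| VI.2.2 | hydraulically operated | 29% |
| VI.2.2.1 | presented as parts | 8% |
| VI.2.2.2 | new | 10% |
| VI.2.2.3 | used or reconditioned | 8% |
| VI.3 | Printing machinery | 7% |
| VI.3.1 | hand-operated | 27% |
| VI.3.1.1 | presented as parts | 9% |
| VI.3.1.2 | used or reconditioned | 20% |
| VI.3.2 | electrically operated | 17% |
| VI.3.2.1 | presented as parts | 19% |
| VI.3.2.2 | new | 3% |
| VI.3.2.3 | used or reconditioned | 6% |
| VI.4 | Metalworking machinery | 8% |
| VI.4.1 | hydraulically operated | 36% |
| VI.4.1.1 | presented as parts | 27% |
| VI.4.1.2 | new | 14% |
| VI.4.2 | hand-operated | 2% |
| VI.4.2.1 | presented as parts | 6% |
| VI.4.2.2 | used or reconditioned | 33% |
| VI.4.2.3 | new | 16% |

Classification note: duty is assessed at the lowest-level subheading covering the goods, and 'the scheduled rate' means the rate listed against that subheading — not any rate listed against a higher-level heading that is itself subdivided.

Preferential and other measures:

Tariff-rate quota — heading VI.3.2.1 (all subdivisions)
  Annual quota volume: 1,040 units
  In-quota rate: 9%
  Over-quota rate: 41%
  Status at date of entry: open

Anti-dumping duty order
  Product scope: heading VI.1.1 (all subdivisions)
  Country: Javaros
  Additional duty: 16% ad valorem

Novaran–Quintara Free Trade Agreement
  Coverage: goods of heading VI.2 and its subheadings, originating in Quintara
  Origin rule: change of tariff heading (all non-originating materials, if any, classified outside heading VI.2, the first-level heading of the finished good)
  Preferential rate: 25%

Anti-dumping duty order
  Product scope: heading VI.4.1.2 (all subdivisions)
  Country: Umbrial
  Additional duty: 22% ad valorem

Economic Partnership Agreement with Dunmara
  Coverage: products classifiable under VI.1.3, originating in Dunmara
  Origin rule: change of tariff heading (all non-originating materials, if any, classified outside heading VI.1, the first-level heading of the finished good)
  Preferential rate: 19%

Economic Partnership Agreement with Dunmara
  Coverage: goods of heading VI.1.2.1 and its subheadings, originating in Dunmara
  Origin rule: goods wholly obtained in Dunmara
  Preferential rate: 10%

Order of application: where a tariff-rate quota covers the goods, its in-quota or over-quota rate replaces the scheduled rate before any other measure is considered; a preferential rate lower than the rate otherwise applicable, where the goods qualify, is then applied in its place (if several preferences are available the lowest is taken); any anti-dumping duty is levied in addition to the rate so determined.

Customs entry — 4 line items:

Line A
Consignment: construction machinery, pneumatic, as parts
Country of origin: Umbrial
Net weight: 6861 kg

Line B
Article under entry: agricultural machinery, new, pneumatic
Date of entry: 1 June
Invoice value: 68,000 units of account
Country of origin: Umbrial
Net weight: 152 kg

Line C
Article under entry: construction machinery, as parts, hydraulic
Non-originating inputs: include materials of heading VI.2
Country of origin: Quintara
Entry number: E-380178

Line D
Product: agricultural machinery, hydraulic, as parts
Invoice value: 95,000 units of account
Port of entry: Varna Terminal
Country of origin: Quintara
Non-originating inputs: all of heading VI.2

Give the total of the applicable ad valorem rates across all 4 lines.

91%

Line A: construction → VI.2; pneumatic → VI.2.1; as parts → VI.2.1.2. Scheduled 30%. No special measure applies. → 30%.
Line B: agricultural → VI.1; pneumatic → VI.1.2; new → VI.1.2.1. Scheduled 31%. No special measure applies. → 31%.
Line C: construction → VI.2; hydraulic → VI.2.2; as parts → VI.2.2.1. Scheduled 8%. Quintara agreement on VI.2: CTH not met. → 8%.
Line D: agricultural → VI.1; hydraulic → VI.1.1; as parts → VI.1.1.1. Scheduled 22%. Quintara agreement on VI.2: VI.1.1.1 not covered. → 22%.
Sum: 30% + 31% + 8% + 22% = 91%.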